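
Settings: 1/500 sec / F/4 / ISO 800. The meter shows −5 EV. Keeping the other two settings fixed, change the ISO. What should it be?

Underexposed by 5 stops → need 5 stops brighter.
ISO: 800 → 1600 → 3200 → 6400 → 12800 → 25600.

ISO 25600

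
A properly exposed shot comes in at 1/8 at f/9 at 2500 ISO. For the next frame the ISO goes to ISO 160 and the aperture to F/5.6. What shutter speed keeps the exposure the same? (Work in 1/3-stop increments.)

ISO: 2500 → 2000 → 1600 → 1250 → 1000 → 800 → 640 → 500 → 400 → 320 → 250 → 200 → 160 — 4 stops lower (darker).
Aperture: f/9 → f/8 → f/7.1 → f/6.3 → f/5.6 — 1 1/3 stops wider (brighter).
Net change so far: 2 2/3 stops darker. Offset with the shutter speed: 1/8 → 1/6 → 1/5 → 1/4 → 0.3 → 0.4 → 0.5 → 0.6 → 0.8.

0.8 s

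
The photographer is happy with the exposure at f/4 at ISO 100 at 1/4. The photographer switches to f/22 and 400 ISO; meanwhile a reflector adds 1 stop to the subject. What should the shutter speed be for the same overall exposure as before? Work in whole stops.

1 s

Scene light: 1 stop brighter.
Aperture: f/4 → f/5.6 → f/8 → f/11 → f/16 → f/22 — 5 stops smaller aperture (darker).
ISO: 100 → 200 → 400 — 2 stops higher (brighter).
Net so far: 2 stops darker. Shutter speed: 1/4 → 1/2 → 1.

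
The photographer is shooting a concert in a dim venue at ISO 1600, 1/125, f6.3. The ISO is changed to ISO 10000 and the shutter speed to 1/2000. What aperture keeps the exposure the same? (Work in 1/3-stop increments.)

f/4

ISO: 1600 → 2000 → 2500 → 3200 → 4000 → 5000 → 6400 → 8000 → 10000 — 2 2/3 stops higher (brighter).
Shutter speed: 1/125 → 1/160 → 1/200 → 1/250 → 1/320 → 1/400 → 1/500 → 1/640 → 1/800 → 1/1000 → 1/1250 → 1/1600 → 1/2000 — 4 stops shorter (darker).
Net change so far: 1 1/3 stops darker. Offset with the aperture: f/6.3 → f/5.6 → f/5 → f/4.5 → f/4.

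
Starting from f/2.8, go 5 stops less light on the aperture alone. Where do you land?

f/16

Aperture: f/2.8 → f/4 → f/5.6 → f/8 → f/11 → f/16 — 5 stops stopped down (darker).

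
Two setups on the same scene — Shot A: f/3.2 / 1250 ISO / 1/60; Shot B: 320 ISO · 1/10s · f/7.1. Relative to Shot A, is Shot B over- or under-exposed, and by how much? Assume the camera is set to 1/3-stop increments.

Aperture: f/3.2 → f/3.5 → f/4 → f/4.5 → f/5 → f/5.6 → f/6.3 → f/7.1 — 2 1/3 stops stopped down (darker).
Shutter speed: 1/60 → 1/50 → 1/40 → 1/30 → 1/25 → 1/20 → 1/15 → 1/13 → 1/10 — 2 2/3 stops longer (brighter).
ISO: 1250 → 1000 → 800 → 640 → 500 → 400 → 320 — 2 stops lower (darker).
Net: −2 1/3 +2 2/3 −2 = −1 2/3 stops.

1 2/3 stops darker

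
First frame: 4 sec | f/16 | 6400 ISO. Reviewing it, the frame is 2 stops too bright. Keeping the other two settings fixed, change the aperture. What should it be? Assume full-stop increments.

Overexposed by 2 stops → need 2 stops darker.
Aperture: f/16 → f/22 → f/32.

f/32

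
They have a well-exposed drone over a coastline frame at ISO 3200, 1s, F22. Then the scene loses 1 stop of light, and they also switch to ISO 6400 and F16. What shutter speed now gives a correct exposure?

Scene light: 1 stop darker.
ISO: 3200 → 6400 — 1 stop raised (brighter).
Aperture: f/22 → f/16 — 1 stop wider (brighter).
Net so far: 1 stop brighter. Shutter speed: 1 → 1/2.

1/2s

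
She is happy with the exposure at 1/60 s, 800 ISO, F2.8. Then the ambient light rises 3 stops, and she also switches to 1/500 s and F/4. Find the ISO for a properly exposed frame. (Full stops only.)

Scene light: 3 stops brighter.
Shutter speed: 1/60 → 1/125 → 1/250 → 1/500 — 3 stops shorter (darker).
Aperture: f/2.8 → f/4 — 1 stop narrower (darker).
Net so far: 1 stop darker. ISO: 800 → 1600.

ISO 1600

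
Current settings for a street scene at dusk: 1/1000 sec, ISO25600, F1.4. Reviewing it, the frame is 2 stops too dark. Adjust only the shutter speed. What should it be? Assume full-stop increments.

Underexposed by 2 stops → need 2 stops brighter.
Shutter speed: 1/1000 → 1/500 → 1/250.

1/250s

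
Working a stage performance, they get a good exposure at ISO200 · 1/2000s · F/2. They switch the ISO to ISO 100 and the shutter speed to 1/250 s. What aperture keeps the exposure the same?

f/4

ISO: 200 → 100 — 1 stop lower (darker).
Shutter speed: 1/2000 → 1/1000 → 1/500 → 1/250 — 3 stops longer (brighter).
Net change so far: 2 stops brighter. Offset with the aperture: f/2 → f/2.8 → f/4.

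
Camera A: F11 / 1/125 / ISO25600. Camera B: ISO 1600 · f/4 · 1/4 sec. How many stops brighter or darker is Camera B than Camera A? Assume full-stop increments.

4 stops brighter

Aperture: f/11 → f/8 → f/5.6 → f/4 — 3 stops larger aperture (brighter).
Shutter speed: 1/125 → 1/60 → 1/30 → 1/15 → 1/8 → 1/4 — 5 stops slower (brighter).
ISO: 25600 → 12800 → 6400 → 3200 → 1600 — 4 stops lower (darker).
Net: +3 +5 −4 = +4 stops.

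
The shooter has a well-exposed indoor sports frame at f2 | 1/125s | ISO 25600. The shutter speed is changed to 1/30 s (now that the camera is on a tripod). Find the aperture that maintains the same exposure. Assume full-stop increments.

f/4

Shutter speed: 1/125 → 1/60 → 1/30 — 2 stops slower (brighter).
Need 2 stops darker from the aperture: f/2 → f/2.8 → f/4.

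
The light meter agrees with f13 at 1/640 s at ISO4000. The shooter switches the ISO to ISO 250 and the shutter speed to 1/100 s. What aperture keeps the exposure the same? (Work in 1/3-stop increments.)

ISO: 4000 → 3200 → 2500 → 2000 → 1600 → 1250 → 1000 → 800 → 640 → 500 → 400 → 320 → 250 — 4 stops lower (darker).
Shutter speed: 1/640 → 1/500 → 1/400 → 1/320 → 1/250 → 1/200 → 1/160 → 1/125 → 1/100 — 2 2/3 stops longer (brighter).
Net change so far: 1 1/3 stops darker. Offset with the aperture: f/13 → f/11 → f/10 → f/9 → f/8.

f/8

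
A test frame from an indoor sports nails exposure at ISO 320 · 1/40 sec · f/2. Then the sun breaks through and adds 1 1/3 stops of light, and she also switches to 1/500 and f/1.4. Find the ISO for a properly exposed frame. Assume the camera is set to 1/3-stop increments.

ISO 800

Scene light: 1 1/3 stops brighter.
Shutter speed: 1/40 → 1/50 → 1/60 → 1/80 → 1/100 → 1/125 → 1/160 → 1/200 → 1/250 → 1/320 → 1/400 → 1/500 — 3 2/3 stops shorter (darker).
Aperture: f/2 → f/1.8 → f/1.6 → f/1.4 — 1 stop wider (brighter).
Net so far: 1 1/3 stops darker. ISO: 320 → 400 → 500 → 640 → 800.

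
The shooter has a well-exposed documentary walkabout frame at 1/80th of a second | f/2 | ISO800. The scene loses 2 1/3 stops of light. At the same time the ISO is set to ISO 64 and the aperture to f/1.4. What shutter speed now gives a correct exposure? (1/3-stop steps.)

Scene light: 2 1/3 stops darker.
ISO: 800 → 640 → 500 → 400 → 320 → 250 → 200 → 160 → 125 → 100 → 80 → 64 — 3 2/3 stops lower (darker).
Aperture: f/2 → f/1.8 → f/1.6 → f/1.4 — 1 stop opened up (brighter).
Net so far: 5 stops darker. Shutter speed: 1/80 → 1/60 → 1/50 → 1/40 → 1/30 → 1/25 → 1/20 → 1/15 → 1/13 → 1/10 → 1/8 → 1/6 → 1/5 → 1/4 → 0.3 → 0.4.

0.4 s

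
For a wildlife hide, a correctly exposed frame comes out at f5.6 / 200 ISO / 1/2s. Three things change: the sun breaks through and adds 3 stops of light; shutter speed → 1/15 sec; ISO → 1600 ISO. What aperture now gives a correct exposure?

Scene light: 3 stops brighter.
Shutter speed: 1/2 → 1/4 → 1/8 → 1/15 — 3 stops faster (darker).
ISO: 200 → 400 → 800 → 1600 — 3 stops higher (brighter).
Net so far: 3 stops brighter. Aperture: f/5.6 → f/8 → f/11 → f/16.

f/16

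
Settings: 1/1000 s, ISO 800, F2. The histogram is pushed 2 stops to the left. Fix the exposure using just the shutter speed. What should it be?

1/250s

Underexposed by 2 stops → need 2 stops brighter.
Shutter speed: 1/1000 → 1/500 → 1/250.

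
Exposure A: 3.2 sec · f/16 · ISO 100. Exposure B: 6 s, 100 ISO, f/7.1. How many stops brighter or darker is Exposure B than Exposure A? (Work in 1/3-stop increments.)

3 1/3 stops brighter

Aperture: f/16 → f/14 → f/13 → f/11 → f/10 → f/9 → f/8 → f/7.1 — 2 1/3 stops opened up (brighter).
Shutter speed: 3.2 → 4 → 5 → 6 — 1 stop longer (brighter).
ISO: unchanged.
Net: +2 1/3 +1 = +3 1/3 stops.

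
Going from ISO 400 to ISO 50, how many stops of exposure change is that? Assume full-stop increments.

3 stops

400 → 200 → 100 → 50 — count the steps: 3 stops.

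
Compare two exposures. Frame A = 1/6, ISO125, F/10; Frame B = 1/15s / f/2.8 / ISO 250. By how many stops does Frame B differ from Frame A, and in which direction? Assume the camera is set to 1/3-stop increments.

3 1/3 stops brighter

Aperture: f/10 → f/9 → f/8 → f/7.1 → f/6.3 → f/5.6 → f/5 → f/4.5 → f/4 → f/3.5 → f/3.2 → f/2.8 — 3 2/3 stops opened up (brighter).
Shutter speed: 1/6 → 1/8 → 1/10 → 1/13 → 1/15 — 1 1/3 stops shorter (darker).
ISO: 125 → 160 → 200 → 250 — 1 stop higher (brighter).
Net: +3 2/3 −1 1/3 +1 = +3 1/3 stops.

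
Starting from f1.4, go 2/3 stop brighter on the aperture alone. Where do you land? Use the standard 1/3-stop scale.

f/1.1

Aperture: f/1.4 → f/1.2 → f/1.1 — 2/3 stop opened up (brighter).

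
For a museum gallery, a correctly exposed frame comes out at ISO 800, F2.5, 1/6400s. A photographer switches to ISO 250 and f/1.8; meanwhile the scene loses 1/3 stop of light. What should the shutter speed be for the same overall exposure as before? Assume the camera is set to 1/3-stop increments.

Scene light: 1/3 stop darker.
ISO: 800 → 640 → 500 → 400 → 320 → 250 — 1 2/3 stops dropped (darker).
Aperture: f/2.5 → f/2.2 → f/2 → f/1.8 — 1 stop wider (brighter).
Net so far: 1 stop darker. Shutter speed: 1/6400 → 1/5000 → 1/4000 → 1/3200.

1/3200s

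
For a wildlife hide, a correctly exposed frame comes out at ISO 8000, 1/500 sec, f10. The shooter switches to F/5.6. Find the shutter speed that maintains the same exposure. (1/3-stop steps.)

1/1600s

Aperture: f/10 → f/9 → f/8 → f/7.1 → f/6.3 → f/5.6 — 1 2/3 stops opened up (brighter).
Need 1 2/3 stops darker from the shutter speed: 1/500 → 1/640 → 1/800 → 1/1000 → 1/1250 → 1/1600.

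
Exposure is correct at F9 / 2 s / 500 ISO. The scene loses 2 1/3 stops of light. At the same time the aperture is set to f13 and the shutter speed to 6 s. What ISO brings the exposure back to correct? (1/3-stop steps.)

Scene light: 2 1/3 stops darker.
Aperture: f/9 → f/10 → f/11 → f/13 — 1 stop stopped down (darker).
Shutter speed: 2 → 2.5 → 3.2 → 4 → 5 → 6 — 1 2/3 stops slower (brighter).
Net so far: 1 2/3 stops darker. ISO: 500 → 640 → 800 → 1000 → 1250 → 1600.

ISO 1600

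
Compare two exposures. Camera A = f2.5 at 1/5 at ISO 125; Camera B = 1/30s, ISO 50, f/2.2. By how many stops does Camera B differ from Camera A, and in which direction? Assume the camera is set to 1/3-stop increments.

Aperture: f/2.5 → f/2.2 — 1/3 stop larger aperture (brighter).
Shutter speed: 1/5 → 1/6 → 1/8 → 1/10 → 1/13 → 1/15 → 1/20 → 1/25 → 1/30 — 2 2/3 stops shorter (darker).
ISO: 125 → 100 → 80 → 64 → 50 — 1 1/3 stops lower (darker).
Net: +1/3 −2 2/3 −1 1/3 = −3 2/3 stops.

3 2/3 stops darker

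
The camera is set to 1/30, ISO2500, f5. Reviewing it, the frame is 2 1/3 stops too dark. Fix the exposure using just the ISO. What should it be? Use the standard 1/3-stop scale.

ISO 12800

Underexposed by 2 1/3 stops → need 2 1/3 stops brighter.
ISO: 2500 → 3200 → 4000 → 5000 → 6400 → 8000 → 10000 → 12800.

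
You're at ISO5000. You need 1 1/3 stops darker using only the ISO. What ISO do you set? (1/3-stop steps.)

ISO 2000

ISO: 5000 → 4000 → 3200 → 2500 → 2000 — 1 1/3 stops lower (darker).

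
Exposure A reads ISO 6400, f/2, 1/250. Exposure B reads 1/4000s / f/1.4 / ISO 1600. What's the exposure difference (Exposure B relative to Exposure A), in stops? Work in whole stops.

Aperture: f/2 → f/1.4 — 1 stop larger aperture (brighter).
Shutter speed: 1/250 → 1/500 → 1/1000 → 1/2000 → 1/4000 — 4 stops faster (darker).
ISO: 6400 → 3200 → 1600 — 2 stops dropped (darker).
Net: +1 −4 −2 = −5 stops.

5 stops darker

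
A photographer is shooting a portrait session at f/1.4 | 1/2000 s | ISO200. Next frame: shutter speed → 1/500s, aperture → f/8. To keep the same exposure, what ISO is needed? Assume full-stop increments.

ISO 1600

Shutter speed: 1/2000 → 1/1000 → 1/500 — 2 stops slower (brighter).
Aperture: f/1.4 → f/2 → f/2.8 → f/4 → f/5.6 → f/8 — 5 stops stopped down (darker).
Net change so far: 3 stops darker. Offset with the ISO: 200 → 400 → 800 → 1600.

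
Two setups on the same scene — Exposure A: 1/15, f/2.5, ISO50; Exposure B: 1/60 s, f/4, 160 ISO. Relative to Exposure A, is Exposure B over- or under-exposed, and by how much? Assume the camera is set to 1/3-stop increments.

Aperture: f/2.5 → f/2.8 → f/3.2 → f/3.5 → f/4 — 1 1/3 stops narrower (darker).
Shutter speed: 1/15 → 1/20 → 1/25 → 1/30 → 1/40 → 1/50 → 1/60 — 2 stops shorter (darker).
ISO: 50 → 64 → 80 → 100 → 125 → 160 — 1 2/3 stops raised (brighter).
Net: −1 1/3 −2 +1 2/3 = −1 2/3 stops.

1 2/3 stops darker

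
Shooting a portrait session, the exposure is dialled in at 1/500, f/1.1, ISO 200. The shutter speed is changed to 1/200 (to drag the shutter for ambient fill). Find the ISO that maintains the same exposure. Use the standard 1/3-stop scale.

Shutter speed: 1/500 → 1/400 → 1/320 → 1/250 → 1/200 — 1 1/3 stops slower (brighter).
Need 1 1/3 stops darker from the ISO: 200 → 160 → 125 → 100 → 80.

ISO 80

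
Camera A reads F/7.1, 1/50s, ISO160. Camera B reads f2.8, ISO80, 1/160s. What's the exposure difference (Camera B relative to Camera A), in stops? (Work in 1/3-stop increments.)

Aperture: f/7.1 → f/6.3 → f/5.6 → f/5 → f/4.5 → f/4 → f/3.5 → f/3.2 → f/2.8 — 2 2/3 stops opened up (brighter).
Shutter speed: 1/50 → 1/60 → 1/80 → 1/100 → 1/125 → 1/160 — 1 2/3 stops shorter (darker).
ISO: 160 → 125 → 100 → 80 — 1 stop dropped (darker).
Net: +2 2/3 −1 2/3 −1 = 0 stops.

same exposure (0 stops)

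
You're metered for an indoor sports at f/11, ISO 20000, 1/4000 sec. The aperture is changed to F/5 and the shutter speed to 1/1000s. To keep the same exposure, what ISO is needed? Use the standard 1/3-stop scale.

ISO 1000

Aperture: f/11 → f/10 → f/9 → f/8 → f/7.1 → f/6.3 → f/5.6 → f/5 — 2 1/3 stops wider (brighter).
Shutter speed: 1/4000 → 1/3200 → 1/2500 → 1/2000 → 1/1600 → 1/1250 → 1/1000 — 2 stops slower (brighter).
Net change so far: 4 1/3 stops brighter. Offset with the ISO: 20000 → 16000 → 12800 → 10000 → 8000 → 6400 → 5000 → 4000 → 3200 → 2500 → 2000 → 1600 → 1250 → 1000.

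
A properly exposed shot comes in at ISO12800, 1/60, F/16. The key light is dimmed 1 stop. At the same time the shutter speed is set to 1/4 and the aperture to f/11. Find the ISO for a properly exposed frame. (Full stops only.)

Scene light: 1 stop darker.
Shutter speed: 1/60 → 1/30 → 1/15 → 1/8 → 1/4 — 4 stops slower (brighter).
Aperture: f/16 → f/11 — 1 stop opened up (brighter).
Net so far: 4 stops brighter. ISO: 12800 → 6400 → 3200 → 1600 → 800.

ISO 800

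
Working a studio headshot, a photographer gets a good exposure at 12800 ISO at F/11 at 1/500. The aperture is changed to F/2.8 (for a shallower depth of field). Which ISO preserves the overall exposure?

ISO 800

Aperture: f/11 → f/8 → f/5.6 → f/4 → f/2.8 — 4 stops larger aperture (brighter).
Need 4 stops darker from the ISO: 12800 → 6400 → 3200 → 1600 → 800.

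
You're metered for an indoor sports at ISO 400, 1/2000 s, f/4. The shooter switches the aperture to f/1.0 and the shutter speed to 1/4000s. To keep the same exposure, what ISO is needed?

Aperture: f/4 → f/2.8 → f/2 → f/1.4 → f/1.0 — 4 stops larger aperture (brighter).
Shutter speed: 1/2000 → 1/4000 — 1 stop shorter (darker).
Net change so far: 3 stops brighter. Offset with the ISO: 400 → 200 → 100 → 50.

ISO 50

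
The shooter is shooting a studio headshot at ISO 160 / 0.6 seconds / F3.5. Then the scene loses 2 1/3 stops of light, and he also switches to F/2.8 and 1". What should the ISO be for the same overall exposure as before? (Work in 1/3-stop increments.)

Scene light: 2 1/3 stops darker.
Aperture: f/3.5 → f/3.2 → f/2.8 — 2/3 stop opened up (brighter).
Shutter speed: 0.6 → 0.8 → 1 — 2/3 stop longer (brighter).
Net so far: 1 stop darker. ISO: 160 → 200 → 250 → 320.

ISO 320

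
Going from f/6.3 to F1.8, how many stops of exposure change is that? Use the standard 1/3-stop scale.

f/6.3 → f/5.6 → f/5 → f/4.5 → f/4 → f/3.5 → f/3.2 → f/2.8 → f/2.5 → f/2.2 → f/2 → f/1.8 — count the steps: 11 third-stops = 3 2/3 stops.

3 2/3 stops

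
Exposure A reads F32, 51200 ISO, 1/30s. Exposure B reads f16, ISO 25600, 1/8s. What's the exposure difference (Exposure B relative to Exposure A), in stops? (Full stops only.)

3 stops brighter

Aperture: f/32 → f/22 → f/16 — 2 stops opened up (brighter).
Shutter speed: 1/30 → 1/15 → 1/8 — 2 stops longer (brighter).
ISO: 51200 → 25600 — 1 stop dropped (darker).
Net: +2 +2 −1 = +3 stops.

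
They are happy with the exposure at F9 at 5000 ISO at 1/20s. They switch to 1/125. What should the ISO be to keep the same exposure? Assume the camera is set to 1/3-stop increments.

ISO 32000

Shutter speed: 1/20 → 1/25 → 1/30 → 1/40 → 1/50 → 1/60 → 1/80 → 1/100 → 1/125 — 2 2/3 stops shorter (darker).
Need 2 2/3 stops brighter from the ISO: 5000 → 6400 → 8000 → 10000 → 12800 → 16000 → 20000 → 25600 → 32000.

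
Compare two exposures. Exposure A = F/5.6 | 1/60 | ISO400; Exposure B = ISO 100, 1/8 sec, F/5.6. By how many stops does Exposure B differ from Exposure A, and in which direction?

1 stop brighter

Aperture: unchanged.
Shutter speed: 1/60 → 1/30 → 1/15 → 1/8 — 3 stops slower (brighter).
ISO: 400 → 200 → 100 — 2 stops lower (darker).
Net: +3 −2 = +1 stop.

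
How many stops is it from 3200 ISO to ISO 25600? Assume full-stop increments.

3200 → 6400 → 12800 → 25600 — count the steps: 3 stops.

3 stops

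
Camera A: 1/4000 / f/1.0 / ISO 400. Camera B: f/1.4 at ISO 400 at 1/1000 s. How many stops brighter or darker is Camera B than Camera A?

1 stop brighter

Aperture: f/1.0 → f/1.4 — 1 stop stopped down (darker).
Shutter speed: 1/4000 → 1/2000 → 1/1000 — 2 stops slower (brighter).
ISO: unchanged.
Net: −1 +2 = +1 stop.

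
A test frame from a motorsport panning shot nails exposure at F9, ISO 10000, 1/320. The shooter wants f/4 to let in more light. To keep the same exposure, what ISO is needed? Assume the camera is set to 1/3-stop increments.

Aperture: f/9 → f/8 → f/7.1 → f/6.3 → f/5.6 → f/5 → f/4.5 → f/4 — 2 1/3 stops opened up (brighter).
Need 2 1/3 stops darker from the ISO: 10000 → 8000 → 6400 → 5000 → 4000 → 3200 → 2500 → 2000.

ISO 2000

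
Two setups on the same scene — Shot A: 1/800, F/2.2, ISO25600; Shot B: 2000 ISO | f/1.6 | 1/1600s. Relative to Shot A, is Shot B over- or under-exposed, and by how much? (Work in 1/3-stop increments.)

Aperture: f/2.2 → f/2 → f/1.8 → f/1.6 — 1 stop opened up (brighter).
Shutter speed: 1/800 → 1/1000 → 1/1250 → 1/1600 — 1 stop faster (darker).
ISO: 25600 → 20000 → 16000 → 12800 → 10000 → 8000 → 6400 → 5000 → 4000 → 3200 → 2500 → 2000 — 3 2/3 stops lower (darker).
Net: +1 −1 −3 2/3 = −3 2/3 stops.

3 2/3 stops darker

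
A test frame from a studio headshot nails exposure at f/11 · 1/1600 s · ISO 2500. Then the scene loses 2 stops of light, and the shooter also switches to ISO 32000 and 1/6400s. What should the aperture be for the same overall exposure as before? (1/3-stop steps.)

f/10

Scene light: 2 stops darker.
ISO: 2500 → 3200 → 4000 → 5000 → 6400 → 8000 → 10000 → 12800 → 16000 → 20000 → 25600 → 32000 — 3 2/3 stops higher (brighter).
Shutter speed: 1/1600 → 1/2000 → 1/2500 → 1/3200 → 1/4000 → 1/5000 → 1/6400 — 2 stops shorter (darker).
Net so far: 1/3 stop darker. Aperture: f/11 → f/10.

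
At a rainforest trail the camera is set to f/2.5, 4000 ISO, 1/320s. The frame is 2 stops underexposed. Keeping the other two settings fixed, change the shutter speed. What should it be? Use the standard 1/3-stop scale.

1/80s

Underexposed by 2 stops → need 2 stops brighter.
Shutter speed: 1/320 → 1/250 → 1/200 → 1/160 → 1/125 → 1/100 → 1/80.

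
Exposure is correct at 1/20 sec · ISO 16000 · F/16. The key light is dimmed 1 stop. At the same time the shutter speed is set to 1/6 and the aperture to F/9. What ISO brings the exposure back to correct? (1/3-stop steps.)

Scene light: 1 stop darker.
Shutter speed: 1/20 → 1/15 → 1/13 → 1/10 → 1/8 → 1/6 — 1 2/3 stops longer (brighter).
Aperture: f/16 → f/14 → f/13 → f/11 → f/10 → f/9 — 1 2/3 stops larger aperture (brighter).
Net so far: 2 1/3 stops brighter. ISO: 16000 → 12800 → 10000 → 8000 → 6400 → 5000 → 4000 → 3200.

ISO 3200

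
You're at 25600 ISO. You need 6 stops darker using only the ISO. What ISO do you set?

ISO: 25600 → 12800 → 6400 → 3200 → 1600 → 800 → 400 — 6 stops dropped (darker).

ISO 400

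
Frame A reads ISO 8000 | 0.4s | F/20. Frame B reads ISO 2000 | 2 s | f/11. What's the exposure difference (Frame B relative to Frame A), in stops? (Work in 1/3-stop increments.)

Aperture: f/20 → f/18 → f/16 → f/14 → f/13 → f/11 — 1 2/3 stops larger aperture (brighter).
Shutter speed: 0.4 → 0.5 → 0.6 → 0.8 → 1 → 1.3 → 1.6 → 2 — 2 1/3 stops slower (brighter).
ISO: 8000 → 6400 → 5000 → 4000 → 3200 → 2500 → 2000 — 2 stops lower (darker).
Net: +1 2/3 +2 1/3 −2 = +2 stops.

2 stops brighter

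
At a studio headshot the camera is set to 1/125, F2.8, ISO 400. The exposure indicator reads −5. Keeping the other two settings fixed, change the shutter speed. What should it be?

1/4s

Underexposed by 5 stops → need 5 stops brighter.
Shutter speed: 1/125 → 1/60 → 1/30 → 1/15 → 1/8 → 1/4.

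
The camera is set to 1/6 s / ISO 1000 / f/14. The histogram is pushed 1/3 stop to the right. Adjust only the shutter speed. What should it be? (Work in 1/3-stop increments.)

Overexposed by 1/3 stop → need 1/3 stop darker.
Shutter speed: 1/6 → 1/8.

1/8s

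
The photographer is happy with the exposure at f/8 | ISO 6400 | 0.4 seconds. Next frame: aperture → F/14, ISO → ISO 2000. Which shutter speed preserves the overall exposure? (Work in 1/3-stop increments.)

4 s

Aperture: f/8 → f/9 → f/10 → f/11 → f/13 → f/14 — 1 2/3 stops narrower (darker).
ISO: 6400 → 5000 → 4000 → 3200 → 2500 → 2000 — 1 2/3 stops dropped (darker).
Net change so far: 3 1/3 stops darker. Offset with the shutter speed: 0.4 → 0.5 → 0.6 → 0.8 → 1 → 1.3 → 1.6 → 2 → 2.5 → 3.2 → 4.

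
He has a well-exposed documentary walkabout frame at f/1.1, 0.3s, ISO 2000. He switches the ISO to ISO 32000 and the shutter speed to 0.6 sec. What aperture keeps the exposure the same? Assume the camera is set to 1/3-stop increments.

f/6.3

ISO: 2000 → 2500 → 3200 → 4000 → 5000 → 6400 → 8000 → 10000 → 12800 → 16000 → 20000 → 25600 → 32000 — 4 stops higher (brighter).
Shutter speed: 0.3 → 0.4 → 0.5 → 0.6 — 1 stop longer (brighter).
Net change so far: 5 stops brighter. Offset with the aperture: f/1.1 → f/1.2 → f/1.4 → f/1.6 → f/1.8 → f/2 → f/2.2 → f/2.5 → f/2.8 → f/3.2 → f/3.5 → f/4 → f/4.5 → f/5 → f/5.6 → f/6.3.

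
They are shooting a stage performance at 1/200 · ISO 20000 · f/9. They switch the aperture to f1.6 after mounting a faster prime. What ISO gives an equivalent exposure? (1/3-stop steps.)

ISO 640

Aperture: f/9 → f/8 → f/7.1 → f/6.3 → f/5.6 → f/5 → f/4.5 → f/4 → f/3.5 → f/3.2 → f/2.8 → f/2.5 → f/2.2 → f/2 → f/1.8 → f/1.6 — 5 stops wider (brighter).
Need 5 stops darker from the ISO: 20000 → 16000 → 12800 → 10000 → 8000 → 6400 → 5000 → 4000 → 3200 → 2500 → 2000 → 1600 → 1250 → 1000 → 800 → 640.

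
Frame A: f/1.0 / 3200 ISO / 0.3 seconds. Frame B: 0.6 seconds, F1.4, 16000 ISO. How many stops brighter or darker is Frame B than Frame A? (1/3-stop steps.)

2 1/3 stops brighter

Aperture: f/1.0 → f/1.1 → f/1.2 → f/1.4 — 1 stop smaller aperture (darker).
Shutter speed: 0.3 → 0.4 → 0.5 → 0.6 — 1 stop slower (brighter).
ISO: 3200 → 4000 → 5000 → 6400 → 8000 → 10000 → 12800 → 16000 — 2 1/3 stops higher (brighter).
Net: −1 +1 +2 1/3 = +2 1/3 stops.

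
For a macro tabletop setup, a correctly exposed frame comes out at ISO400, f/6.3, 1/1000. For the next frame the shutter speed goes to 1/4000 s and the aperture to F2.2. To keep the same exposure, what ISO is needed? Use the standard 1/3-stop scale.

ISO 200

Shutter speed: 1/1000 → 1/1250 → 1/1600 → 1/2000 → 1/2500 → 1/3200 → 1/4000 — 2 stops shorter (darker).
Aperture: f/6.3 → f/5.6 → f/5 → f/4.5 → f/4 → f/3.5 → f/3.2 → f/2.8 → f/2.5 → f/2.2 — 3 stops wider (brighter).
Net change so far: 1 stop brighter. Offset with the ISO: 400 → 320 → 250 → 200.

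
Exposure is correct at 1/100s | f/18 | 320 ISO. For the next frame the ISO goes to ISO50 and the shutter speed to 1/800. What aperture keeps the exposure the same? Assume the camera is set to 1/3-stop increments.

f/2.5

ISO: 320 → 250 → 200 → 160 → 125 → 100 → 80 → 64 → 50 — 2 2/3 stops lower (darker).
Shutter speed: 1/100 → 1/125 → 1/160 → 1/200 → 1/250 → 1/320 → 1/400 → 1/500 → 1/640 → 1/800 — 3 stops faster (darker).
Net change so far: 5 2/3 stops darker. Offset with the aperture: f/18 → f/16 → f/14 → f/13 → f/11 → f/10 → f/9 → f/8 → f/7.1 → f/6.3 → f/5.6 → f/5 → f/4.5 → f/4 → f/3.5 → f/3.2 → f/2.8 → f/2.5.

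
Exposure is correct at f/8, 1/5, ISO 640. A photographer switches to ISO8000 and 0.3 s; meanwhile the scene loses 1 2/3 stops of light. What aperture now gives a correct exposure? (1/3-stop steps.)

Scene light: 1 2/3 stops darker.
ISO: 640 → 800 → 1000 → 1250 → 1600 → 2000 → 2500 → 3200 → 4000 → 5000 → 6400 → 8000 — 3 2/3 stops higher (brighter).
Shutter speed: 1/5 → 1/4 → 0.3 — 2/3 stop slower (brighter).
Net so far: 2 2/3 stops brighter. Aperture: f/8 → f/9 → f/10 → f/11 → f/13 → f/14 → f/16 → f/18 → f/20.

f/20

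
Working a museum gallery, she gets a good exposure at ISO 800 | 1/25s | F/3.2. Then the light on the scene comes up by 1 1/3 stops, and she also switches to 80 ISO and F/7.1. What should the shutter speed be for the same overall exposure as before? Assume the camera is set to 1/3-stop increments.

Scene light: 1 1/3 stops brighter.
ISO: 800 → 640 → 500 → 400 → 320 → 250 → 200 → 160 → 125 → 100 → 80 — 3 1/3 stops dropped (darker).
Aperture: f/3.2 → f/3.5 → f/4 → f/4.5 → f/5 → f/5.6 → f/6.3 → f/7.1 — 2 1/3 stops stopped down (darker).
Net so far: 4 1/3 stops darker. Shutter speed: 1/25 → 1/20 → 1/15 → 1/13 → 1/10 → 1/8 → 1/6 → 1/5 → 1/4 → 0.3 → 0.4 → 0.5 → 0.6 → 0.8.

0.8 s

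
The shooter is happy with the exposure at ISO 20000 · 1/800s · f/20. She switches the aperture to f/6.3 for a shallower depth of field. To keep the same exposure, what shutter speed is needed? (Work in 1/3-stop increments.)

1/8000s

Aperture: f/20 → f/18 → f/16 → f/14 → f/13 → f/11 → f/10 → f/9 → f/8 → f/7.1 → f/6.3 — 3 1/3 stops wider (brighter).
Need 3 1/3 stops darker from the shutter speed: 1/800 → 1/1000 → 1/1250 → 1/1600 → 1/2000 → 1/2500 → 1/3200 → 1/4000 → 1/5000 → 1/6400 → 1/8000.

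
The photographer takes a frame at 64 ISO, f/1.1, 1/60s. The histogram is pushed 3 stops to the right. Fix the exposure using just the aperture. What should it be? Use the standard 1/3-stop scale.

f/3.2

Overexposed by 3 stops → need 3 stops darker.
Aperture: f/1.1 → f/1.2 → f/1.4 → f/1.6 → f/1.8 → f/2 → f/2.2 → f/2.5 → f/2.8 → f/3.2.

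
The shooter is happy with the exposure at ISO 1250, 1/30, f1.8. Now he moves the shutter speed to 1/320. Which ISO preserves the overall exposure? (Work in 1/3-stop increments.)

Shutter speed: 1/30 → 1/40 → 1/50 → 1/60 → 1/80 → 1/100 → 1/125 → 1/160 → 1/200 → 1/250 → 1/320 — 3 1/3 stops faster (darker).
Need 3 1/3 stops brighter from the ISO: 1250 → 1600 → 2000 → 2500 → 3200 → 4000 → 5000 → 6400 → 8000 → 10000 → 12800.

ISO 12800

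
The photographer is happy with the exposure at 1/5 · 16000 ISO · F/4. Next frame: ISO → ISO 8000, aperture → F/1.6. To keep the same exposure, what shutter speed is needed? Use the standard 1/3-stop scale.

1/15s

ISO: 16000 → 12800 → 10000 → 8000 — 1 stop lower (darker).
Aperture: f/4 → f/3.5 → f/3.2 → f/2.8 → f/2.5 → f/2.2 → f/2 → f/1.8 → f/1.6 — 2 2/3 stops larger aperture (brighter).
Net change so far: 1 2/3 stops brighter. Offset with the shutter speed: 1/5 → 1/6 → 1/8 → 1/10 → 1/13 → 1/15.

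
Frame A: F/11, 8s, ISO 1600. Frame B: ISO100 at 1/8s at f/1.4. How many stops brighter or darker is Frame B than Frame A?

4 stops darker

Aperture: f/11 → f/8 → f/5.6 → f/4 → f/2.8 → f/2 → f/1.4 — 6 stops larger aperture (brighter).
Shutter speed: 8 → 4 → 2 → 1 → 1/2 → 1/4 → 1/8 — 6 stops shorter (darker).
ISO: 1600 → 800 → 400 → 200 → 100 — 4 stops lower (darker).
Net: +6 −6 −4 = −4 stops.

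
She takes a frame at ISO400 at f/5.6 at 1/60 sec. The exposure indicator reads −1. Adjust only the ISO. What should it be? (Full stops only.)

Underexposed by 1 stop → need 1 stop brighter.
ISO: 400 → 800.

ISO 800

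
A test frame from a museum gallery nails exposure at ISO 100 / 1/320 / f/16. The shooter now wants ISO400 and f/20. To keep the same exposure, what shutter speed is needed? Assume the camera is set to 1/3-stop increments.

1/800s

ISO: 100 → 125 → 160 → 200 → 250 → 320 → 400 — 2 stops higher (brighter).
Aperture: f/16 → f/18 → f/20 — 2/3 stop stopped down (darker).
Net change so far: 1 1/3 stops brighter. Offset with the shutter speed: 1/320 → 1/400 → 1/500 → 1/640 → 1/800.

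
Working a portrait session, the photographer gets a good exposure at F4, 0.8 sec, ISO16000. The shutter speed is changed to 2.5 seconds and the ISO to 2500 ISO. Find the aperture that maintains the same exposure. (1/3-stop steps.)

Shutter speed: 0.8 → 1 → 1.3 → 1.6 → 2 → 2.5 — 1 2/3 stops slower (brighter).
ISO: 16000 → 12800 → 10000 → 8000 → 6400 → 5000 → 4000 → 3200 → 2500 — 2 2/3 stops lower (darker).
Net change so far: 1 stop darker. Offset with the aperture: f/4 → f/3.5 → f/3.2 → f/2.8.

f/2.8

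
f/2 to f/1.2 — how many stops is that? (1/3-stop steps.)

f/2 → f/1.8 → f/1.6 → f/1.4 → f/1.2 — count the steps: 4 third-stops = 1 1/3 stops.

1 1/3 stops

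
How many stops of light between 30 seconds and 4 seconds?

30 → 15 → 8 → 4 — count the steps: 3 stops.

3 stops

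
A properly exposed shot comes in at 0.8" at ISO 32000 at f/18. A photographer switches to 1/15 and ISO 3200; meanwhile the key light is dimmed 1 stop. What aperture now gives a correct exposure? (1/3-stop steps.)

Scene light: 1 stop darker.
Shutter speed: 0.8 → 0.6 → 0.5 → 0.4 → 0.3 → 1/4 → 1/5 → 1/6 → 1/8 → 1/10 → 1/13 → 1/15 — 3 2/3 stops shorter (darker).
ISO: 32000 → 25600 → 20000 → 16000 → 12800 → 10000 → 8000 → 6400 → 5000 → 4000 → 3200 — 3 1/3 stops lower (darker).
Net so far: 8 stops darker. Aperture: f/18 → f/16 → f/14 → f/13 → f/11 → f/10 → f/9 → f/8 → f/7.1 → f/6.3 → f/5.6 → f/5 → f/4.5 → f/4 → f/3.5 → f/3.2 → f/2.8 → f/2.5 → f/2.2 → f/2 → f/1.8 → f/1.6 → f/1.4 → f/1.2 → f/1.1.

f/1.1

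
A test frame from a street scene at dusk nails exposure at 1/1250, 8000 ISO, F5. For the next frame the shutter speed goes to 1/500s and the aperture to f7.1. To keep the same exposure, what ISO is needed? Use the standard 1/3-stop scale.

ISO 6400

Shutter speed: 1/1250 → 1/1000 → 1/800 → 1/640 → 1/500 — 1 1/3 stops longer (brighter).
Aperture: f/5 → f/5.6 → f/6.3 → f/7.1 — 1 stop stopped down (darker).
Net change so far: 1/3 stop brighter. Offset with the ISO: 8000 → 6400.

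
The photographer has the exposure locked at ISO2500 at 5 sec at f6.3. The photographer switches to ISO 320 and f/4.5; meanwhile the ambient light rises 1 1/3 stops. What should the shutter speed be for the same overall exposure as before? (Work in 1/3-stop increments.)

Scene light: 1 1/3 stops brighter.
ISO: 2500 → 2000 → 1600 → 1250 → 1000 → 800 → 640 → 500 → 400 → 320 — 3 stops dropped (darker).
Aperture: f/6.3 → f/5.6 → f/5 → f/4.5 — 1 stop opened up (brighter).
Net so far: 2/3 stop darker. Shutter speed: 5 → 6 → 8.

8 s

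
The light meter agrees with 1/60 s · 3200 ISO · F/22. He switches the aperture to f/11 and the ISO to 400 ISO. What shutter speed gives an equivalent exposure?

Aperture: f/22 → f/16 → f/11 — 2 stops larger aperture (brighter).
ISO: 3200 → 1600 → 800 → 400 — 3 stops lower (darker).
Net change so far: 1 stop darker. Offset with the shutter speed: 1/60 → 1/30.

1/30s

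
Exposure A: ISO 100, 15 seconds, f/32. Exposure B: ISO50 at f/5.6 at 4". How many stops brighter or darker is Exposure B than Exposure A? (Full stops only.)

2 stops brighter

Aperture: f/32 → f/22 → f/16 → f/11 → f/8 → f/5.6 — 5 stops larger aperture (brighter).
Shutter speed: 15 → 8 → 4 — 2 stops shorter (darker).
ISO: 100 → 50 — 1 stop dropped (darker).
Net: +5 −2 −1 = +2 stops.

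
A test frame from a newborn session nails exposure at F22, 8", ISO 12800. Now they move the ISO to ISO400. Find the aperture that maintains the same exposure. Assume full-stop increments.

f/4

ISO: 12800 → 6400 → 3200 → 1600 → 800 → 400 — 5 stops dropped (darker).
Need 5 stops brighter from the aperture: f/22 → f/16 → f/11 → f/8 → f/5.6 → f/4.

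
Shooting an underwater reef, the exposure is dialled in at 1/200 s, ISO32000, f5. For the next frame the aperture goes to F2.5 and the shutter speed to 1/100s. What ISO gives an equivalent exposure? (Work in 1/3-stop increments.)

ISO 4000

Aperture: f/5 → f/4.5 → f/4 → f/3.5 → f/3.2 → f/2.8 → f/2.5 — 2 stops larger aperture (brighter).
Shutter speed: 1/200 → 1/160 → 1/125 → 1/100 — 1 stop slower (brighter).
Net change so far: 3 stops brighter. Offset with the ISO: 32000 → 25600 → 20000 → 16000 → 12800 → 10000 → 8000 → 6400 → 5000 → 4000.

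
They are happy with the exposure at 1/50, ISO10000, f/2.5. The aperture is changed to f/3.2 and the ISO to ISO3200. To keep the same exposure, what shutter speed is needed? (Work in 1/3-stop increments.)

1/10s

Aperture: f/2.5 → f/2.8 → f/3.2 — 2/3 stop smaller aperture (darker).
ISO: 10000 → 8000 → 6400 → 5000 → 4000 → 3200 — 1 2/3 stops lower (darker).
Net change so far: 2 1/3 stops darker. Offset with the shutter speed: 1/50 → 1/40 → 1/30 → 1/25 → 1/20 → 1/15 → 1/13 → 1/10.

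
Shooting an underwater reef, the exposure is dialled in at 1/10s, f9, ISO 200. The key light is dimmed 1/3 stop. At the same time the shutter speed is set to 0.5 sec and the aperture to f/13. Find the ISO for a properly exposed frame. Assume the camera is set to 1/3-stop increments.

ISO 100

Scene light: 1/3 stop darker.
Shutter speed: 1/10 → 1/8 → 1/6 → 1/5 → 1/4 → 0.3 → 0.4 → 0.5 — 2 1/3 stops slower (brighter).
Aperture: f/9 → f/10 → f/11 → f/13 — 1 stop narrower (darker).
Net so far: 1 stop brighter. ISO: 200 → 160 → 125 → 100.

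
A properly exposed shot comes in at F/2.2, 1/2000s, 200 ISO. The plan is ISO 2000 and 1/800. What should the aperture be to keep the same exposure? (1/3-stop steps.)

ISO: 200 → 250 → 320 → 400 → 500 → 640 → 800 → 1000 → 1250 → 1600 → 2000 — 3 1/3 stops higher (brighter).
Shutter speed: 1/2000 → 1/1600 → 1/1250 → 1/1000 → 1/800 — 1 1/3 stops slower (brighter).
Net change so far: 4 2/3 stops brighter. Offset with the aperture: f/2.2 → f/2.5 → f/2.8 → f/3.2 → f/3.5 → f/4 → f/4.5 → f/5 → f/5.6 → f/6.3 → f/7.1 → f/8 → f/9 → f/10 → f/11.

f/11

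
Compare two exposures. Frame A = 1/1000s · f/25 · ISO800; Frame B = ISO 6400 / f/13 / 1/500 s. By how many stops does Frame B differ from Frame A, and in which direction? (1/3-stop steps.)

6 stops brighter

Aperture: f/25 → f/22 → f/20 → f/18 → f/16 → f/14 → f/13 — 2 stops opened up (brighter).
Shutter speed: 1/1000 → 1/800 → 1/640 → 1/500 — 1 stop slower (brighter).
ISO: 800 → 1000 → 1250 → 1600 → 2000 → 2500 → 3200 → 4000 → 5000 → 6400 — 3 stops higher (brighter).
Net: +2 +1 +3 = +6 stops.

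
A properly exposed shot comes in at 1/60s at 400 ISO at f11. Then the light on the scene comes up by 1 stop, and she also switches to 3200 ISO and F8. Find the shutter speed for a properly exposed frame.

Scene light: 1 stop brighter.
ISO: 400 → 800 → 1600 → 3200 — 3 stops higher (brighter).
Aperture: f/11 → f/8 — 1 stop larger aperture (brighter).
Net so far: 5 stops brighter. Shutter speed: 1/60 → 1/125 → 1/250 → 1/500 → 1/1000 → 1/2000.

1/2000s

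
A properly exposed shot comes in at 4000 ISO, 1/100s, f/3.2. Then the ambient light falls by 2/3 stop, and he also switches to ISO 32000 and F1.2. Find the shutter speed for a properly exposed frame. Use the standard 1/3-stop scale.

Scene light: 2/3 stop darker.
ISO: 4000 → 5000 → 6400 → 8000 → 10000 → 12800 → 16000 → 20000 → 25600 → 32000 — 3 stops raised (brighter).
Aperture: f/3.2 → f/2.8 → f/2.5 → f/2.2 → f/2 → f/1.8 → f/1.6 → f/1.4 → f/1.2 — 2 2/3 stops opened up (brighter).
Net so far: 5 stops brighter. Shutter speed: 1/100 → 1/125 → 1/160 → 1/200 → 1/250 → 1/320 → 1/400 → 1/500 → 1/640 → 1/800 → 1/1000 → 1/1250 → 1/1600 → 1/2000 → 1/2500 → 1/3200.

1/3200s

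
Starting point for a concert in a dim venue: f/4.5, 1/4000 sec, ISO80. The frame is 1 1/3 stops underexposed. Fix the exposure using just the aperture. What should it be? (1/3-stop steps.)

f/2.8

Underexposed by 1 1/3 stops → need 1 1/3 stops brighter.
Aperture: f/4.5 → f/4 → f/3.5 → f/3.2 → f/2.8.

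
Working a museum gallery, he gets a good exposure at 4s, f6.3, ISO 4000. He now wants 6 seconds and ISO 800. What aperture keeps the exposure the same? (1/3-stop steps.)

f/3.5

Shutter speed: 4 → 5 → 6 — 2/3 stop longer (brighter).
ISO: 4000 → 3200 → 2500 → 2000 → 1600 → 1250 → 1000 → 800 — 2 1/3 stops lower (darker).
Net change so far: 1 2/3 stops darker. Offset with the aperture: f/6.3 → f/5.6 → f/5 → f/4.5 → f/4 → f/3.5.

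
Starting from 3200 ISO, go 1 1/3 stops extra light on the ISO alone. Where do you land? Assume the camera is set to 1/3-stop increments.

ISO 8000

ISO: 3200 → 4000 → 5000 → 6400 → 8000 — 1 1/3 stops raised (brighter).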